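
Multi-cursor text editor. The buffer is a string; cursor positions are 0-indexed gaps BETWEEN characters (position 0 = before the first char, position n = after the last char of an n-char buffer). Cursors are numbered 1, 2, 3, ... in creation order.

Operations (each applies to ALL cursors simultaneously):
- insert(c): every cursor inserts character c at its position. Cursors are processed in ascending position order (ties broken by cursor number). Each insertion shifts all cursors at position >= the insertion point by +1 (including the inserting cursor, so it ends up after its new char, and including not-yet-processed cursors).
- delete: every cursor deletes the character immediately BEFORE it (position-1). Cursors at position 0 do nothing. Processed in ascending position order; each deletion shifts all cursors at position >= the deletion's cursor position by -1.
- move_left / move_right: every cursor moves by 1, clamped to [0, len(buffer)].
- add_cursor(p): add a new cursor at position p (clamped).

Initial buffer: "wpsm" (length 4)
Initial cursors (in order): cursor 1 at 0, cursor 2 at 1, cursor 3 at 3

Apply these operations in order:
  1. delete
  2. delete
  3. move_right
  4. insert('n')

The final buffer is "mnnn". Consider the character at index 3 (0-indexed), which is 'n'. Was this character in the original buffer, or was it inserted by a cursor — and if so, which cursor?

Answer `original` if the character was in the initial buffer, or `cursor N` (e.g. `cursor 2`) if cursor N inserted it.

Answer: cursor 3

Derivation:
After op 1 (delete): buffer="pm" (len 2), cursors c1@0 c2@0 c3@1, authorship ..
After op 2 (delete): buffer="m" (len 1), cursors c1@0 c2@0 c3@0, authorship .
After op 3 (move_right): buffer="m" (len 1), cursors c1@1 c2@1 c3@1, authorship .
After op 4 (insert('n')): buffer="mnnn" (len 4), cursors c1@4 c2@4 c3@4, authorship .123
Authorship (.=original, N=cursor N): . 1 2 3
Index 3: author = 3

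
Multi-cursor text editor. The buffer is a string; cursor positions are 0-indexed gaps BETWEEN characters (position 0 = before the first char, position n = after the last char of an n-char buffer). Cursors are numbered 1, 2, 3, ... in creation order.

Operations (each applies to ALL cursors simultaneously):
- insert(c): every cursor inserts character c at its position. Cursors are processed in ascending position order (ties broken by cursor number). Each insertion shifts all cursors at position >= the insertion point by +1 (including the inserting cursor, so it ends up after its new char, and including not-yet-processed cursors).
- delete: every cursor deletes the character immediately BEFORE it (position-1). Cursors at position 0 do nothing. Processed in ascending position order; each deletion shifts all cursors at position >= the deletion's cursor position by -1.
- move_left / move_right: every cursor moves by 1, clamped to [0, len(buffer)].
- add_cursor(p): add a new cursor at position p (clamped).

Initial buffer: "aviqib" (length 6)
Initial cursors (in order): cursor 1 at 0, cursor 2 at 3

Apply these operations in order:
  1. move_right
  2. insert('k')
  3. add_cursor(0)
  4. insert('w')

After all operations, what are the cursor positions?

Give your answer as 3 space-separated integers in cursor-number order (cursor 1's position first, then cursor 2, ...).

Answer: 4 9 1

Derivation:
After op 1 (move_right): buffer="aviqib" (len 6), cursors c1@1 c2@4, authorship ......
After op 2 (insert('k')): buffer="akviqkib" (len 8), cursors c1@2 c2@6, authorship .1...2..
After op 3 (add_cursor(0)): buffer="akviqkib" (len 8), cursors c3@0 c1@2 c2@6, authorship .1...2..
After op 4 (insert('w')): buffer="wakwviqkwib" (len 11), cursors c3@1 c1@4 c2@9, authorship 3.11...22..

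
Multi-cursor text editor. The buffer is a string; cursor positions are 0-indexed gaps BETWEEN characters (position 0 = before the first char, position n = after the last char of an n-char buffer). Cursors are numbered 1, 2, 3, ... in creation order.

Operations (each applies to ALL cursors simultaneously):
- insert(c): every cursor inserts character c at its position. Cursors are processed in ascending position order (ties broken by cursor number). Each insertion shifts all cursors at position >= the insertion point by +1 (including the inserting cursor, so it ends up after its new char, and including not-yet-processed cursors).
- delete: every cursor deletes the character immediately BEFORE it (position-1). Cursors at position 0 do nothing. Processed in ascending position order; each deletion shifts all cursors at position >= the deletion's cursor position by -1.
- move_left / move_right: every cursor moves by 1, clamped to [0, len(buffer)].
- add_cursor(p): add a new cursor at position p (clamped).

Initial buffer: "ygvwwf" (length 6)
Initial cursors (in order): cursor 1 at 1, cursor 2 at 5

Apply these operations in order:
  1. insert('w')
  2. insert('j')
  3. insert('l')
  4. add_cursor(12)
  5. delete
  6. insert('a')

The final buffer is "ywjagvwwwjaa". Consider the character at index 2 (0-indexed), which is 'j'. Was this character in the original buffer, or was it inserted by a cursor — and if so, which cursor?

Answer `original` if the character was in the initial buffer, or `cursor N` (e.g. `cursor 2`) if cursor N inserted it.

After op 1 (insert('w')): buffer="ywgvwwwf" (len 8), cursors c1@2 c2@7, authorship .1....2.
After op 2 (insert('j')): buffer="ywjgvwwwjf" (len 10), cursors c1@3 c2@9, authorship .11....22.
After op 3 (insert('l')): buffer="ywjlgvwwwjlf" (len 12), cursors c1@4 c2@11, authorship .111....222.
After op 4 (add_cursor(12)): buffer="ywjlgvwwwjlf" (len 12), cursors c1@4 c2@11 c3@12, authorship .111....222.
After op 5 (delete): buffer="ywjgvwwwj" (len 9), cursors c1@3 c2@9 c3@9, authorship .11....22
After op 6 (insert('a')): buffer="ywjagvwwwjaa" (len 12), cursors c1@4 c2@12 c3@12, authorship .111....2223
Authorship (.=original, N=cursor N): . 1 1 1 . . . . 2 2 2 3
Index 2: author = 1

Answer: cursor 1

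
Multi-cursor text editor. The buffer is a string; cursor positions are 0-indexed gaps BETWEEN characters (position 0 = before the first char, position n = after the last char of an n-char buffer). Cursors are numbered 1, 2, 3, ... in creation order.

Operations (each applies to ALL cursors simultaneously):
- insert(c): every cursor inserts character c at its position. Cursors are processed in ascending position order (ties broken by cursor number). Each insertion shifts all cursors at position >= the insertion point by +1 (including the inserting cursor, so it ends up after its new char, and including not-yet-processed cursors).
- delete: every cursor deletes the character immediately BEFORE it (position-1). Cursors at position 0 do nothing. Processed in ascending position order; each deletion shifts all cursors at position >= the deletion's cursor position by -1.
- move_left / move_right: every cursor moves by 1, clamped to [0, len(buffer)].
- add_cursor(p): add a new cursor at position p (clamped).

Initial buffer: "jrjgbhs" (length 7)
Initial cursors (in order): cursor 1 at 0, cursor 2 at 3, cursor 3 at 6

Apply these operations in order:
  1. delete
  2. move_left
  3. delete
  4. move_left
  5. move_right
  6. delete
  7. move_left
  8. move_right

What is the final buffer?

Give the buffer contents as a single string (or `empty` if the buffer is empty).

After op 1 (delete): buffer="jrgbs" (len 5), cursors c1@0 c2@2 c3@4, authorship .....
After op 2 (move_left): buffer="jrgbs" (len 5), cursors c1@0 c2@1 c3@3, authorship .....
After op 3 (delete): buffer="rbs" (len 3), cursors c1@0 c2@0 c3@1, authorship ...
After op 4 (move_left): buffer="rbs" (len 3), cursors c1@0 c2@0 c3@0, authorship ...
After op 5 (move_right): buffer="rbs" (len 3), cursors c1@1 c2@1 c3@1, authorship ...
After op 6 (delete): buffer="bs" (len 2), cursors c1@0 c2@0 c3@0, authorship ..
After op 7 (move_left): buffer="bs" (len 2), cursors c1@0 c2@0 c3@0, authorship ..
After op 8 (move_right): buffer="bs" (len 2), cursors c1@1 c2@1 c3@1, authorship ..

Answer: bs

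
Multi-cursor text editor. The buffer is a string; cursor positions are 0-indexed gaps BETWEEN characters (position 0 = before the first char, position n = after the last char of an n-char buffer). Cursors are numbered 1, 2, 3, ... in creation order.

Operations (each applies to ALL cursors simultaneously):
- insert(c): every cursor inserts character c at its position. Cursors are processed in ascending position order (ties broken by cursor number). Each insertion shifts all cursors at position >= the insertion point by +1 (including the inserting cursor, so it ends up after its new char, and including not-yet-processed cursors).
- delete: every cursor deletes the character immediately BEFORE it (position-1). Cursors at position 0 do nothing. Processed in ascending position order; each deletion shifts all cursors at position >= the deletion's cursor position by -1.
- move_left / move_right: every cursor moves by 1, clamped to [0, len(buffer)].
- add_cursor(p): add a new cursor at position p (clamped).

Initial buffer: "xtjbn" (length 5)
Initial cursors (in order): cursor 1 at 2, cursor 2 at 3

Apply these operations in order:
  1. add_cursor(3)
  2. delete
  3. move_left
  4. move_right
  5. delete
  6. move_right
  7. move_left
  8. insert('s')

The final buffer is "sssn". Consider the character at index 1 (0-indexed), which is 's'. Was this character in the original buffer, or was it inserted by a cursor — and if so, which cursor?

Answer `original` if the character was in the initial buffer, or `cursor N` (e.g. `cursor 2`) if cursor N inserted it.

After op 1 (add_cursor(3)): buffer="xtjbn" (len 5), cursors c1@2 c2@3 c3@3, authorship .....
After op 2 (delete): buffer="bn" (len 2), cursors c1@0 c2@0 c3@0, authorship ..
After op 3 (move_left): buffer="bn" (len 2), cursors c1@0 c2@0 c3@0, authorship ..
After op 4 (move_right): buffer="bn" (len 2), cursors c1@1 c2@1 c3@1, authorship ..
After op 5 (delete): buffer="n" (len 1), cursors c1@0 c2@0 c3@0, authorship .
After op 6 (move_right): buffer="n" (len 1), cursors c1@1 c2@1 c3@1, authorship .
After op 7 (move_left): buffer="n" (len 1), cursors c1@0 c2@0 c3@0, authorship .
After op 8 (insert('s')): buffer="sssn" (len 4), cursors c1@3 c2@3 c3@3, authorship 123.
Authorship (.=original, N=cursor N): 1 2 3 .
Index 1: author = 2

Answer: cursor 2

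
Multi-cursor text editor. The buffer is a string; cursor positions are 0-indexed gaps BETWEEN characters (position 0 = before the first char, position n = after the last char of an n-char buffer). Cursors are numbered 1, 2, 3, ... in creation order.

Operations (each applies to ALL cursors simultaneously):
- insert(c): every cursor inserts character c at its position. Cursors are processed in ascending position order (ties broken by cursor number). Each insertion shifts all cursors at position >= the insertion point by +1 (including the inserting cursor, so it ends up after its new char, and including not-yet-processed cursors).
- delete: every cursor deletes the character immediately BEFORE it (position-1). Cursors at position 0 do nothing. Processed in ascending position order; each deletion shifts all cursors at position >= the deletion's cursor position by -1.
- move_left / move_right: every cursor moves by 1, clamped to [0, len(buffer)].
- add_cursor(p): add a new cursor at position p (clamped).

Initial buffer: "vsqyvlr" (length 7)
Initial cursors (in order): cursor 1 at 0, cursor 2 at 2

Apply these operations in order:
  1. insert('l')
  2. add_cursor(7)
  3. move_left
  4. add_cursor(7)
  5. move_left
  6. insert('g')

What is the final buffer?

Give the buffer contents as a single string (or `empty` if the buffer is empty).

After op 1 (insert('l')): buffer="lvslqyvlr" (len 9), cursors c1@1 c2@4, authorship 1..2.....
After op 2 (add_cursor(7)): buffer="lvslqyvlr" (len 9), cursors c1@1 c2@4 c3@7, authorship 1..2.....
After op 3 (move_left): buffer="lvslqyvlr" (len 9), cursors c1@0 c2@3 c3@6, authorship 1..2.....
After op 4 (add_cursor(7)): buffer="lvslqyvlr" (len 9), cursors c1@0 c2@3 c3@6 c4@7, authorship 1..2.....
After op 5 (move_left): buffer="lvslqyvlr" (len 9), cursors c1@0 c2@2 c3@5 c4@6, authorship 1..2.....
After op 6 (insert('g')): buffer="glvgslqgygvlr" (len 13), cursors c1@1 c2@4 c3@8 c4@10, authorship 11.2.2.3.4...

Answer: glvgslqgygvlr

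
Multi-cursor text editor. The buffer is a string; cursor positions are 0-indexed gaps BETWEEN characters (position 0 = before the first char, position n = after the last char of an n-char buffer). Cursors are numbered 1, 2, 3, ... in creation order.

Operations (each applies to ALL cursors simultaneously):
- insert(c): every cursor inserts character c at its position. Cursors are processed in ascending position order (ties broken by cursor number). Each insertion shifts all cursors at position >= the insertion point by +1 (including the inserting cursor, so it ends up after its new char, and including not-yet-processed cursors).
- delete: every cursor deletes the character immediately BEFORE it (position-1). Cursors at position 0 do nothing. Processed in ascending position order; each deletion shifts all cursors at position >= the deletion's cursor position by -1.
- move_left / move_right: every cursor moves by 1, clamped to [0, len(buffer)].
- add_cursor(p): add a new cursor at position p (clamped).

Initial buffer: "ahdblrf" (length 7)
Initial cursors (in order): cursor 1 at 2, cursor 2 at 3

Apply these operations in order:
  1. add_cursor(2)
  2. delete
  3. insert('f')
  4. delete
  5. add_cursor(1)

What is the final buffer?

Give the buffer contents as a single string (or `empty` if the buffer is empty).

After op 1 (add_cursor(2)): buffer="ahdblrf" (len 7), cursors c1@2 c3@2 c2@3, authorship .......
After op 2 (delete): buffer="blrf" (len 4), cursors c1@0 c2@0 c3@0, authorship ....
After op 3 (insert('f')): buffer="fffblrf" (len 7), cursors c1@3 c2@3 c3@3, authorship 123....
After op 4 (delete): buffer="blrf" (len 4), cursors c1@0 c2@0 c3@0, authorship ....
After op 5 (add_cursor(1)): buffer="blrf" (len 4), cursors c1@0 c2@0 c3@0 c4@1, authorship ....

Answer: blrf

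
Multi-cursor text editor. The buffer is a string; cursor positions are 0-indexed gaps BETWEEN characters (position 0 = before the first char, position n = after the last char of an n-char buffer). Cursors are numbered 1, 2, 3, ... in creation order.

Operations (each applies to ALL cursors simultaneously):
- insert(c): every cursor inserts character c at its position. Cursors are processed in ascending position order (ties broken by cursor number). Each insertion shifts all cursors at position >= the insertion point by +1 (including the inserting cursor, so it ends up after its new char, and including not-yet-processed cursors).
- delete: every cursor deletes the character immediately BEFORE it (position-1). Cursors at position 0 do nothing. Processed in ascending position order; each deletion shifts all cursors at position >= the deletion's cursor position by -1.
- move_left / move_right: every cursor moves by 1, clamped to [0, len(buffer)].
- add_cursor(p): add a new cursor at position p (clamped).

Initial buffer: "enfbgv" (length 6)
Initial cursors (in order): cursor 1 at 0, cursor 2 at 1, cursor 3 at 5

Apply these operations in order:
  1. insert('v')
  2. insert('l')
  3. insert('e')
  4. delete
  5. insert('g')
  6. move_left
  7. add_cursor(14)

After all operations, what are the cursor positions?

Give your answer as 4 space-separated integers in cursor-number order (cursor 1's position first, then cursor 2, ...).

Answer: 2 6 13 14

Derivation:
After op 1 (insert('v')): buffer="vevnfbgvv" (len 9), cursors c1@1 c2@3 c3@8, authorship 1.2....3.
After op 2 (insert('l')): buffer="vlevlnfbgvlv" (len 12), cursors c1@2 c2@5 c3@11, authorship 11.22....33.
After op 3 (insert('e')): buffer="vleevlenfbgvlev" (len 15), cursors c1@3 c2@7 c3@14, authorship 111.222....333.
After op 4 (delete): buffer="vlevlnfbgvlv" (len 12), cursors c1@2 c2@5 c3@11, authorship 11.22....33.
After op 5 (insert('g')): buffer="vlgevlgnfbgvlgv" (len 15), cursors c1@3 c2@7 c3@14, authorship 111.222....333.
After op 6 (move_left): buffer="vlgevlgnfbgvlgv" (len 15), cursors c1@2 c2@6 c3@13, authorship 111.222....333.
After op 7 (add_cursor(14)): buffer="vlgevlgnfbgvlgv" (len 15), cursors c1@2 c2@6 c3@13 c4@14, authorship 111.222....333.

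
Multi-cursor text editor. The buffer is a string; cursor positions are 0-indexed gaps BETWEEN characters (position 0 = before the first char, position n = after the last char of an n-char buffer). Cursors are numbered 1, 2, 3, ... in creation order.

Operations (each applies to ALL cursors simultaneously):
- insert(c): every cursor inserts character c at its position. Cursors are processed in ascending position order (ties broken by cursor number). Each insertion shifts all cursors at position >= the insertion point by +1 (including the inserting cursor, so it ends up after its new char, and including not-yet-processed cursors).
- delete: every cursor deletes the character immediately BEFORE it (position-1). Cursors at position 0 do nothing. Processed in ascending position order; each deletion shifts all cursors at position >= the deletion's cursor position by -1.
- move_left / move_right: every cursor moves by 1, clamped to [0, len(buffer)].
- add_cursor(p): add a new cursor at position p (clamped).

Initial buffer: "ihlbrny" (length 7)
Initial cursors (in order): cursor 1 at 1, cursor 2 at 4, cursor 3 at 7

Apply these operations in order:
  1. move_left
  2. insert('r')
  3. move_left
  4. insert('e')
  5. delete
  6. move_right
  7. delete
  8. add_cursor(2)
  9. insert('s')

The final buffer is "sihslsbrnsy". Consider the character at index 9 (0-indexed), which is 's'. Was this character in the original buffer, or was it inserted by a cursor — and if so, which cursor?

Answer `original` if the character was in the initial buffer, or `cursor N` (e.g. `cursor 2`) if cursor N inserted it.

After op 1 (move_left): buffer="ihlbrny" (len 7), cursors c1@0 c2@3 c3@6, authorship .......
After op 2 (insert('r')): buffer="rihlrbrnry" (len 10), cursors c1@1 c2@5 c3@9, authorship 1...2...3.
After op 3 (move_left): buffer="rihlrbrnry" (len 10), cursors c1@0 c2@4 c3@8, authorship 1...2...3.
After op 4 (insert('e')): buffer="erihlerbrnery" (len 13), cursors c1@1 c2@6 c3@11, authorship 11...22...33.
After op 5 (delete): buffer="rihlrbrnry" (len 10), cursors c1@0 c2@4 c3@8, authorship 1...2...3.
After op 6 (move_right): buffer="rihlrbrnry" (len 10), cursors c1@1 c2@5 c3@9, authorship 1...2...3.
After op 7 (delete): buffer="ihlbrny" (len 7), cursors c1@0 c2@3 c3@6, authorship .......
After op 8 (add_cursor(2)): buffer="ihlbrny" (len 7), cursors c1@0 c4@2 c2@3 c3@6, authorship .......
After op 9 (insert('s')): buffer="sihslsbrnsy" (len 11), cursors c1@1 c4@4 c2@6 c3@10, authorship 1..4.2...3.
Authorship (.=original, N=cursor N): 1 . . 4 . 2 . . . 3 .
Index 9: author = 3

Answer: cursor 3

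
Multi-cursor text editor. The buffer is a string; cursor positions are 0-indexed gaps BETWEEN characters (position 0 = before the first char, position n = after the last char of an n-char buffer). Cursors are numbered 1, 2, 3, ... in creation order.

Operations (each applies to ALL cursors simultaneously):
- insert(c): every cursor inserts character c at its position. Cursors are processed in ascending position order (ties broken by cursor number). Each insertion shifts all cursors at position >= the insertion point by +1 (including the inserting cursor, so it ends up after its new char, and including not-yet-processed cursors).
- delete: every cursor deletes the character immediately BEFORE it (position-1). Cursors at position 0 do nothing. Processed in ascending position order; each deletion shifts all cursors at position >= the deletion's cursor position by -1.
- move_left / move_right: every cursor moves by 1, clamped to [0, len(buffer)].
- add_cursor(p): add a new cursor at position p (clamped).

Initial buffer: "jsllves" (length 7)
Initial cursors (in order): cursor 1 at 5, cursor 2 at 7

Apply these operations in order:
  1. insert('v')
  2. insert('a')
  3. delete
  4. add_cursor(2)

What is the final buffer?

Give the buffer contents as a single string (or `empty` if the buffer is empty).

Answer: jsllvvesv

Derivation:
After op 1 (insert('v')): buffer="jsllvvesv" (len 9), cursors c1@6 c2@9, authorship .....1..2
After op 2 (insert('a')): buffer="jsllvvaesva" (len 11), cursors c1@7 c2@11, authorship .....11..22
After op 3 (delete): buffer="jsllvvesv" (len 9), cursors c1@6 c2@9, authorship .....1..2
After op 4 (add_cursor(2)): buffer="jsllvvesv" (len 9), cursors c3@2 c1@6 c2@9, authorship .....1..2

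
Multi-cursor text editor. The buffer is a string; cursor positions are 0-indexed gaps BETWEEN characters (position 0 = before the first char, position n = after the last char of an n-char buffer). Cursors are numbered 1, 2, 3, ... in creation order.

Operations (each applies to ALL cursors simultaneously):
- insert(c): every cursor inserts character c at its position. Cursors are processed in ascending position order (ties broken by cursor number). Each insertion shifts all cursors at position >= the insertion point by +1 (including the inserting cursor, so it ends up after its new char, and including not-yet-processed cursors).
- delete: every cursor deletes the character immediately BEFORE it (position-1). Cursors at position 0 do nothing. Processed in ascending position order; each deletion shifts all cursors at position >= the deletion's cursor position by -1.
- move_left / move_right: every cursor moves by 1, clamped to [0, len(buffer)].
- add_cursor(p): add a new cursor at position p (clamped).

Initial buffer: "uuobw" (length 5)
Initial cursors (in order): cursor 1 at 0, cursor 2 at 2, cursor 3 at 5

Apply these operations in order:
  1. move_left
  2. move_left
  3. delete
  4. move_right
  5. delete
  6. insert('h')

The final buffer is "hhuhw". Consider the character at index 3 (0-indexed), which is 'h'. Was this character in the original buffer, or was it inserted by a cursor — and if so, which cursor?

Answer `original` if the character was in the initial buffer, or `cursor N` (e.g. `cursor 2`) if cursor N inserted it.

After op 1 (move_left): buffer="uuobw" (len 5), cursors c1@0 c2@1 c3@4, authorship .....
After op 2 (move_left): buffer="uuobw" (len 5), cursors c1@0 c2@0 c3@3, authorship .....
After op 3 (delete): buffer="uubw" (len 4), cursors c1@0 c2@0 c3@2, authorship ....
After op 4 (move_right): buffer="uubw" (len 4), cursors c1@1 c2@1 c3@3, authorship ....
After op 5 (delete): buffer="uw" (len 2), cursors c1@0 c2@0 c3@1, authorship ..
After op 6 (insert('h')): buffer="hhuhw" (len 5), cursors c1@2 c2@2 c3@4, authorship 12.3.
Authorship (.=original, N=cursor N): 1 2 . 3 .
Index 3: author = 3

Answer: cursor 3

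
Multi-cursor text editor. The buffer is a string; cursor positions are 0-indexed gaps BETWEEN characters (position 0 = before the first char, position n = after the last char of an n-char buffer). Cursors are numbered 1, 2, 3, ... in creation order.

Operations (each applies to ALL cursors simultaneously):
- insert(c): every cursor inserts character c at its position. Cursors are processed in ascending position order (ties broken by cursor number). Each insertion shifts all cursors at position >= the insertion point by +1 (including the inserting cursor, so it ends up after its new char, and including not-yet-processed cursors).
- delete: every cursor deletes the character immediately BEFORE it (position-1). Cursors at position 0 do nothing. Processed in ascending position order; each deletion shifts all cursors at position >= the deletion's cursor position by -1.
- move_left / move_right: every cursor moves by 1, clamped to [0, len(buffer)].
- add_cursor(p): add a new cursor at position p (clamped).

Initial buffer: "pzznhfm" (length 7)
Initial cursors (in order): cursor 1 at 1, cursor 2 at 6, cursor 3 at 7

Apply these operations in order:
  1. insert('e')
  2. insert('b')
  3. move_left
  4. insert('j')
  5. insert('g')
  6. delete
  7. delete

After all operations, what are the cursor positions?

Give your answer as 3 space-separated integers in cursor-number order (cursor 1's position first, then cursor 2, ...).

After op 1 (insert('e')): buffer="pezznhfeme" (len 10), cursors c1@2 c2@8 c3@10, authorship .1.....2.3
After op 2 (insert('b')): buffer="pebzznhfebmeb" (len 13), cursors c1@3 c2@10 c3@13, authorship .11.....22.33
After op 3 (move_left): buffer="pebzznhfebmeb" (len 13), cursors c1@2 c2@9 c3@12, authorship .11.....22.33
After op 4 (insert('j')): buffer="pejbzznhfejbmejb" (len 16), cursors c1@3 c2@11 c3@15, authorship .111.....222.333
After op 5 (insert('g')): buffer="pejgbzznhfejgbmejgb" (len 19), cursors c1@4 c2@13 c3@18, authorship .1111.....2222.3333
After op 6 (delete): buffer="pejbzznhfejbmejb" (len 16), cursors c1@3 c2@11 c3@15, authorship .111.....222.333
After op 7 (delete): buffer="pebzznhfebmeb" (len 13), cursors c1@2 c2@9 c3@12, authorship .11.....22.33

Answer: 2 9 12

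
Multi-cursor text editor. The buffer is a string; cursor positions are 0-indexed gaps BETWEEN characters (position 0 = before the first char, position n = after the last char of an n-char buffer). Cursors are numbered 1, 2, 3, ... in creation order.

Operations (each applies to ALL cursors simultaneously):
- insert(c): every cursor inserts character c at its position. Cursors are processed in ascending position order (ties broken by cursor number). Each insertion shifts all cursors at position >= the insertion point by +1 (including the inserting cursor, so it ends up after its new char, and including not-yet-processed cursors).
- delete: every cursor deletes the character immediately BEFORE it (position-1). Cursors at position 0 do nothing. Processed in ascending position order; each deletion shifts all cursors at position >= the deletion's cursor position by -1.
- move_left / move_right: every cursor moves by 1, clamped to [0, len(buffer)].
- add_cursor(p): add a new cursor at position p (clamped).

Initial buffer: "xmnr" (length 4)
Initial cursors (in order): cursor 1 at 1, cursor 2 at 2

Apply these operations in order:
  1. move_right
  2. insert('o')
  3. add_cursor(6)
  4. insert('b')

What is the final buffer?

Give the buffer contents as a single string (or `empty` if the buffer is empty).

Answer: xmobnobrb

Derivation:
After op 1 (move_right): buffer="xmnr" (len 4), cursors c1@2 c2@3, authorship ....
After op 2 (insert('o')): buffer="xmonor" (len 6), cursors c1@3 c2@5, authorship ..1.2.
After op 3 (add_cursor(6)): buffer="xmonor" (len 6), cursors c1@3 c2@5 c3@6, authorship ..1.2.
After op 4 (insert('b')): buffer="xmobnobrb" (len 9), cursors c1@4 c2@7 c3@9, authorship ..11.22.3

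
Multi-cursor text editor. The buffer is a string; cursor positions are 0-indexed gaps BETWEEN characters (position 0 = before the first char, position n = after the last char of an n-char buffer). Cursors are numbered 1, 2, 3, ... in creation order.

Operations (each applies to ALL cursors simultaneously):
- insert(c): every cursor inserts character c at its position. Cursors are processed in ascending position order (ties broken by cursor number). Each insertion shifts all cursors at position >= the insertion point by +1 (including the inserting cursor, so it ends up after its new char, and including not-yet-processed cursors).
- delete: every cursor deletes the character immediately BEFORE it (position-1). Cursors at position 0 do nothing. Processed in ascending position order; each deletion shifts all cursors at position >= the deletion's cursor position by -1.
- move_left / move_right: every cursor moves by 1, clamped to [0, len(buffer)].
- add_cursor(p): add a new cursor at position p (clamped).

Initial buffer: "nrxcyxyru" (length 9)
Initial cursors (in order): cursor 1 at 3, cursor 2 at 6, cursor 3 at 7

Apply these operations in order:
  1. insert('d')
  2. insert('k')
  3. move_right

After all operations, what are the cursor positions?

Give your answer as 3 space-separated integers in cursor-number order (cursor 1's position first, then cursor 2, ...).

After op 1 (insert('d')): buffer="nrxdcyxdydru" (len 12), cursors c1@4 c2@8 c3@10, authorship ...1...2.3..
After op 2 (insert('k')): buffer="nrxdkcyxdkydkru" (len 15), cursors c1@5 c2@10 c3@13, authorship ...11...22.33..
After op 3 (move_right): buffer="nrxdkcyxdkydkru" (len 15), cursors c1@6 c2@11 c3@14, authorship ...11...22.33..

Answer: 6 11 14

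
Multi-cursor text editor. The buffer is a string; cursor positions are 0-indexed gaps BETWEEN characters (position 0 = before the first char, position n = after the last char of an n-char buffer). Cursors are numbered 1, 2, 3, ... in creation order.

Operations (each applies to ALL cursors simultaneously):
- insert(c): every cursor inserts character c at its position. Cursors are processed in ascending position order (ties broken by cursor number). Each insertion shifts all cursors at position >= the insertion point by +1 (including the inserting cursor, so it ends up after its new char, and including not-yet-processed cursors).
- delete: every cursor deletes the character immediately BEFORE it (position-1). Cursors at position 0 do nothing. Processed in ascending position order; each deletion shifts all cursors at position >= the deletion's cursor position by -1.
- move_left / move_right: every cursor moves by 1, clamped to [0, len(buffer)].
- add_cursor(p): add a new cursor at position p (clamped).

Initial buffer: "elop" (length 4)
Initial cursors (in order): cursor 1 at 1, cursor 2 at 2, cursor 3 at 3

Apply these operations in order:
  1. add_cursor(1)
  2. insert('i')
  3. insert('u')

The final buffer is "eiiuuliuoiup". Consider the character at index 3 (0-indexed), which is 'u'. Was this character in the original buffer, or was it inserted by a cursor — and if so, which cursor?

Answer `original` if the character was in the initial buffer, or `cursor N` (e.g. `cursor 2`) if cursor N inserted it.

After op 1 (add_cursor(1)): buffer="elop" (len 4), cursors c1@1 c4@1 c2@2 c3@3, authorship ....
After op 2 (insert('i')): buffer="eiilioip" (len 8), cursors c1@3 c4@3 c2@5 c3@7, authorship .14.2.3.
After op 3 (insert('u')): buffer="eiiuuliuoiup" (len 12), cursors c1@5 c4@5 c2@8 c3@11, authorship .1414.22.33.
Authorship (.=original, N=cursor N): . 1 4 1 4 . 2 2 . 3 3 .
Index 3: author = 1

Answer: cursor 1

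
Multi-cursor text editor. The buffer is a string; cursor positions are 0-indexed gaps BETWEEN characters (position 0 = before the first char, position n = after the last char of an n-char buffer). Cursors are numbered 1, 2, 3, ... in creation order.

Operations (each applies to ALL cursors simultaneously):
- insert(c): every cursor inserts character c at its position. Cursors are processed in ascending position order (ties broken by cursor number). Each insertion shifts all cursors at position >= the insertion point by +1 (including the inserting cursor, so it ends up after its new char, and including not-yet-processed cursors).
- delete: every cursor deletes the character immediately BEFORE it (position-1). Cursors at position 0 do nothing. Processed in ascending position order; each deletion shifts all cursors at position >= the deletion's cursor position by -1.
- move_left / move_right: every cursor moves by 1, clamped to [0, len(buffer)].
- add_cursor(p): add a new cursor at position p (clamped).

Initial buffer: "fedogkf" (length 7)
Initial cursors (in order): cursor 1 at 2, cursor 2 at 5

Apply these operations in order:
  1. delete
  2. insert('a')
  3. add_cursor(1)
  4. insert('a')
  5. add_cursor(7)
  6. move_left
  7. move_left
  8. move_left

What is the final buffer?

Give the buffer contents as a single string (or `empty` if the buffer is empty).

After op 1 (delete): buffer="fdokf" (len 5), cursors c1@1 c2@3, authorship .....
After op 2 (insert('a')): buffer="fadoakf" (len 7), cursors c1@2 c2@5, authorship .1..2..
After op 3 (add_cursor(1)): buffer="fadoakf" (len 7), cursors c3@1 c1@2 c2@5, authorship .1..2..
After op 4 (insert('a')): buffer="faaadoaakf" (len 10), cursors c3@2 c1@4 c2@8, authorship .311..22..
After op 5 (add_cursor(7)): buffer="faaadoaakf" (len 10), cursors c3@2 c1@4 c4@7 c2@8, authorship .311..22..
After op 6 (move_left): buffer="faaadoaakf" (len 10), cursors c3@1 c1@3 c4@6 c2@7, authorship .311..22..
After op 7 (move_left): buffer="faaadoaakf" (len 10), cursors c3@0 c1@2 c4@5 c2@6, authorship .311..22..
After op 8 (move_left): buffer="faaadoaakf" (len 10), cursors c3@0 c1@1 c4@4 c2@5, authorship .311..22..

Answer: faaadoaakf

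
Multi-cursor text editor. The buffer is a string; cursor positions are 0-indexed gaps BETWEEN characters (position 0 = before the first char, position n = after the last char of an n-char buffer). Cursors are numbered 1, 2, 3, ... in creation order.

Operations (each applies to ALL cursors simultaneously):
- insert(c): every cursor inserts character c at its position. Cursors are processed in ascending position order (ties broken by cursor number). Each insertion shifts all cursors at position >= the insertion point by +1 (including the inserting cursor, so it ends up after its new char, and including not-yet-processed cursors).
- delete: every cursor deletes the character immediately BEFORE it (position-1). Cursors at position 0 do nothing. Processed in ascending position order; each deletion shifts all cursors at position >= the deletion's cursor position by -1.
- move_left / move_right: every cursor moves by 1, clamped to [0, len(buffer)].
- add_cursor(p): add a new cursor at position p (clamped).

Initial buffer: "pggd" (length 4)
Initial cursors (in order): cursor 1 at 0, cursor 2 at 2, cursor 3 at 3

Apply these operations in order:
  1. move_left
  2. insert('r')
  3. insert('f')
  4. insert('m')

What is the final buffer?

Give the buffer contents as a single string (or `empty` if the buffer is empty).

After op 1 (move_left): buffer="pggd" (len 4), cursors c1@0 c2@1 c3@2, authorship ....
After op 2 (insert('r')): buffer="rprgrgd" (len 7), cursors c1@1 c2@3 c3@5, authorship 1.2.3..
After op 3 (insert('f')): buffer="rfprfgrfgd" (len 10), cursors c1@2 c2@5 c3@8, authorship 11.22.33..
After op 4 (insert('m')): buffer="rfmprfmgrfmgd" (len 13), cursors c1@3 c2@7 c3@11, authorship 111.222.333..

Answer: rfmprfmgrfmgd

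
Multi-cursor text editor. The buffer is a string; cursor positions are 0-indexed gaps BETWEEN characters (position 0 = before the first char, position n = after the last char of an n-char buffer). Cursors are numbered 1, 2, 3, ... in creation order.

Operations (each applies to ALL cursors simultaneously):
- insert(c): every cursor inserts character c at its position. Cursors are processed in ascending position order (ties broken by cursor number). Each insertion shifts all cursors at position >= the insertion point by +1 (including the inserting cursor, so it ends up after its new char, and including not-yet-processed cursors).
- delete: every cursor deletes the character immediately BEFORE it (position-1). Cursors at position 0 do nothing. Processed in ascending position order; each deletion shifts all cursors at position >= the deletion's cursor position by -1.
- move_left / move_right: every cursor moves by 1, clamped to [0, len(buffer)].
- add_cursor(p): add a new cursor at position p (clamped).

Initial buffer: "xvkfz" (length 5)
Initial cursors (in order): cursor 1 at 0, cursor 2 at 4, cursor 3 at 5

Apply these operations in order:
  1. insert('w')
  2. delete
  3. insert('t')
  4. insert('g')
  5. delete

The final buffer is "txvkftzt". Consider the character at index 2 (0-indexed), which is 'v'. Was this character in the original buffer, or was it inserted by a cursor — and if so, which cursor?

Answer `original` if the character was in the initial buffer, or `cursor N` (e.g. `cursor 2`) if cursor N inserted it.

After op 1 (insert('w')): buffer="wxvkfwzw" (len 8), cursors c1@1 c2@6 c3@8, authorship 1....2.3
After op 2 (delete): buffer="xvkfz" (len 5), cursors c1@0 c2@4 c3@5, authorship .....
After op 3 (insert('t')): buffer="txvkftzt" (len 8), cursors c1@1 c2@6 c3@8, authorship 1....2.3
After op 4 (insert('g')): buffer="tgxvkftgztg" (len 11), cursors c1@2 c2@8 c3@11, authorship 11....22.33
After op 5 (delete): buffer="txvkftzt" (len 8), cursors c1@1 c2@6 c3@8, authorship 1....2.3
Authorship (.=original, N=cursor N): 1 . . . . 2 . 3
Index 2: author = original

Answer: original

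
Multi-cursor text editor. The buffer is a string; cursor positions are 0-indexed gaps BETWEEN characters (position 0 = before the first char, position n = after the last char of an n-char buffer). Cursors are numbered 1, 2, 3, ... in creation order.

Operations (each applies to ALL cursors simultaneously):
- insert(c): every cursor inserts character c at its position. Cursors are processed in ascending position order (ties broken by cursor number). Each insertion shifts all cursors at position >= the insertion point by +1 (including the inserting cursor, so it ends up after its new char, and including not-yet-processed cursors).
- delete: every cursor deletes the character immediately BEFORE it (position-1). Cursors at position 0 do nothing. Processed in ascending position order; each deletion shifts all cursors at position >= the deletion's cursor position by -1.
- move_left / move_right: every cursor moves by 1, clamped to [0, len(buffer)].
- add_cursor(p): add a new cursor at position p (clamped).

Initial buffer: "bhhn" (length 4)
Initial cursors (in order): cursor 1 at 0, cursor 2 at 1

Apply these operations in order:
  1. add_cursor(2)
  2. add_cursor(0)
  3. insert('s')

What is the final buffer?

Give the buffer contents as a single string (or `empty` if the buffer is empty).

Answer: ssbshshn

Derivation:
After op 1 (add_cursor(2)): buffer="bhhn" (len 4), cursors c1@0 c2@1 c3@2, authorship ....
After op 2 (add_cursor(0)): buffer="bhhn" (len 4), cursors c1@0 c4@0 c2@1 c3@2, authorship ....
After op 3 (insert('s')): buffer="ssbshshn" (len 8), cursors c1@2 c4@2 c2@4 c3@6, authorship 14.2.3..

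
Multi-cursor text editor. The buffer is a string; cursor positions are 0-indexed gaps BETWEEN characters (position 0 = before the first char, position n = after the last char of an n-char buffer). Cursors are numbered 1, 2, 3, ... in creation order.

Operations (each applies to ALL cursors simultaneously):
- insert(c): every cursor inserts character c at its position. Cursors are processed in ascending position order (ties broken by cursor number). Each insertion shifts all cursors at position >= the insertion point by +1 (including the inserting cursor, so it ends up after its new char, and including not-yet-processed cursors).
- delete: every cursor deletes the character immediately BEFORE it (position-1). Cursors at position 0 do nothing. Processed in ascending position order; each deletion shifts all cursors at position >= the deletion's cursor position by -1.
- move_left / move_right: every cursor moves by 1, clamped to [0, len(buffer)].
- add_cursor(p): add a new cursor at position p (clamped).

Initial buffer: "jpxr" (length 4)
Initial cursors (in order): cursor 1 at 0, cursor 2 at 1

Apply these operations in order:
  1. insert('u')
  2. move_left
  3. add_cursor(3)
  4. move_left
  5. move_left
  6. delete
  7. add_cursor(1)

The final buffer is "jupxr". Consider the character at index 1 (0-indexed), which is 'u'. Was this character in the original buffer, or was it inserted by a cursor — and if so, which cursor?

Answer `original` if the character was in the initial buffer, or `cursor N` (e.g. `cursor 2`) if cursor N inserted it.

After op 1 (insert('u')): buffer="ujupxr" (len 6), cursors c1@1 c2@3, authorship 1.2...
After op 2 (move_left): buffer="ujupxr" (len 6), cursors c1@0 c2@2, authorship 1.2...
After op 3 (add_cursor(3)): buffer="ujupxr" (len 6), cursors c1@0 c2@2 c3@3, authorship 1.2...
After op 4 (move_left): buffer="ujupxr" (len 6), cursors c1@0 c2@1 c3@2, authorship 1.2...
After op 5 (move_left): buffer="ujupxr" (len 6), cursors c1@0 c2@0 c3@1, authorship 1.2...
After op 6 (delete): buffer="jupxr" (len 5), cursors c1@0 c2@0 c3@0, authorship .2...
After op 7 (add_cursor(1)): buffer="jupxr" (len 5), cursors c1@0 c2@0 c3@0 c4@1, authorship .2...
Authorship (.=original, N=cursor N): . 2 . . .
Index 1: author = 2

Answer: cursor 2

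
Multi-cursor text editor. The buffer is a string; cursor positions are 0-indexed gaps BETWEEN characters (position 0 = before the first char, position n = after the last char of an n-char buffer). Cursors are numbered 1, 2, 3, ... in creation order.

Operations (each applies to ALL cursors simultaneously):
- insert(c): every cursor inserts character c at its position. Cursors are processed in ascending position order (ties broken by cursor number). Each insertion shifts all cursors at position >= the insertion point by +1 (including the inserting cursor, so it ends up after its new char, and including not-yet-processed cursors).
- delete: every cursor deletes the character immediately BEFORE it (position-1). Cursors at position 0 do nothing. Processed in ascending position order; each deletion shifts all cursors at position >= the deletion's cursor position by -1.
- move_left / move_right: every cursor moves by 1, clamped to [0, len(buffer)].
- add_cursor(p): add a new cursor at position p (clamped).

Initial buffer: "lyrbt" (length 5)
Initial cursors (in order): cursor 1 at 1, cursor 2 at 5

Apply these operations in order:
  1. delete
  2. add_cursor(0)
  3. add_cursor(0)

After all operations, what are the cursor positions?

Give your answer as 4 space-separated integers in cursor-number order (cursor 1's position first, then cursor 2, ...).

After op 1 (delete): buffer="yrb" (len 3), cursors c1@0 c2@3, authorship ...
After op 2 (add_cursor(0)): buffer="yrb" (len 3), cursors c1@0 c3@0 c2@3, authorship ...
After op 3 (add_cursor(0)): buffer="yrb" (len 3), cursors c1@0 c3@0 c4@0 c2@3, authorship ...

Answer: 0 3 0 0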